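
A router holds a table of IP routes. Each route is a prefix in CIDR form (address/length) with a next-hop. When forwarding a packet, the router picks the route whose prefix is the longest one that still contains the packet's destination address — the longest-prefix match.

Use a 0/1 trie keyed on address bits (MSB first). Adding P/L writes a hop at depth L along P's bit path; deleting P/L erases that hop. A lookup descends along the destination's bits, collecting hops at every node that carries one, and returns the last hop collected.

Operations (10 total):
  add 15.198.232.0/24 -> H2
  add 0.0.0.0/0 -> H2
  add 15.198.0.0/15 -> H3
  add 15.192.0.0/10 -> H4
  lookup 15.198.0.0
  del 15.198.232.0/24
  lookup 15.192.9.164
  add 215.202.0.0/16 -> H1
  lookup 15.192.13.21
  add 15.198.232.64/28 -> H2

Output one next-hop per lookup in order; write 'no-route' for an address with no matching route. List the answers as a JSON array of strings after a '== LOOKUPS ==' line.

Process each operation:
  + 15.198.232.0/24 (H2) depth=24
  + 0.0.0.0/0 (H2) depth=0
  + 15.198.0.0/15 (H3) depth=15
  + 15.192.0.0/10 (H4) depth=10
  lookup 15.198.0.0: bits 0000111111000110 walk d0:H2→d1:-→d2:-→d3:-→d4:-→d5:-→d6:-→d7:-→d8:-→d9:-→d10:H4→d11:-→d12:-→d13:-→d14:-→d15:H3→d16:- -> H3
  del 15.198.232.0/24 (clear depth 24)
  lookup 15.192.9.164: bits 0000111111000 walk d0:H2→d1:-→d2:-→d3:-→d4:-→d5:-→d6:-→d7:-→d8:-→d9:-→d10:H4→d11:-→d12:-→d13:- -> H4
  + 215.202.0.0/16 (H1) depth=16
  lookup 15.192.13.21: bits 0000111111000 walk d0:H2→d1:-→d2:-→d3:-→d4:-→d5:-→d6:-→d7:-→d8:-→d9:-→d10:H4→d11:-→d12:-→d13:- -> H4
  + 15.198.232.64/28 (H2) depth=28

== LOOKUPS ==
["H3","H4","H4"]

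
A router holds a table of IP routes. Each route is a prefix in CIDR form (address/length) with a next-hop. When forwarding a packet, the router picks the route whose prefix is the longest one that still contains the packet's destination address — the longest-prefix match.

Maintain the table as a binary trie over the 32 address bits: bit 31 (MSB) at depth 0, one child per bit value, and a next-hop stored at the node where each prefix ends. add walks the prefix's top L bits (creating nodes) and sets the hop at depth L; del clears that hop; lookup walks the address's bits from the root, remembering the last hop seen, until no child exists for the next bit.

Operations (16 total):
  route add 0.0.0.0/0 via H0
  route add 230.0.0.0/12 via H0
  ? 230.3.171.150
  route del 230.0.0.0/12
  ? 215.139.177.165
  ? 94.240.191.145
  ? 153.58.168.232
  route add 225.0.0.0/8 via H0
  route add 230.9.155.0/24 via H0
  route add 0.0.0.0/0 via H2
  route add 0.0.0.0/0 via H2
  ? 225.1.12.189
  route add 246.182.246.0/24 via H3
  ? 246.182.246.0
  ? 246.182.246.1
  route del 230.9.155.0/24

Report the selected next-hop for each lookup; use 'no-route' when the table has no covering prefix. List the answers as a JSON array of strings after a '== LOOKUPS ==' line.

Apply in order:
  + 0.0.0.0/0 (H0) depth=0
  + 230.0.0.0/12 (H0) depth=12
  lookup 230.3.171.150: bits 111001100000 walk d0:H0→d1:-→d2:-→d3:-→d4:-→d5:-→d6:-→d7:-→d8:-→d9:-→d10:-→d11:-→d12:H0 -> H0
  del 230.0.0.0/12 (clear depth 12)
  lookup 215.139.177.165: bits 11 walk d0:H0→d1:-→d2:- -> H0
  lookup 94.240.191.145: bits ε walk d0:H0 -> H0
  lookup 153.58.168.232: bits 1 walk d0:H0→d1:- -> H0
  + 225.0.0.0/8 (H0) depth=8
  + 230.9.155.0/24 (H0) depth=24
  + 0.0.0.0/0 (H2) depth=0
  + 0.0.0.0/0 (H2) depth=0
  lookup 225.1.12.189: bits 11100001 walk d0:H2→d1:-→d2:-→d3:-→d4:-→d5:-→d6:-→d7:-→d8:H0 -> H0
  + 246.182.246.0/24 (H3) depth=24
  lookup 246.182.246.0: bits 111101101011011011110110 walk d0:H2→d1:-→d2:-→d3:-→d4:-→d5:-→d6:-→d7:-→d8:-→d9:-→d10:-→d11:-→d12:-→d13:-→d14:-→d15:-→d16:-→d17:-→d18:-→d19:-→d20:-→d21:-→d22:-→d23:-→d24:H3 -> H3
  lookup 246.182.246.1: bits 111101101011011011110110 walk d0:H2→d1:-→d2:-→d3:-→d4:-→d5:-→d6:-→d7:-→d8:-→d9:-→d10:-→d11:-→d12:-→d13:-→d14:-→d15:-→d16:-→d17:-→d18:-→d19:-→d20:-→d21:-→d22:-→d23:-→d24:H3 -> H3
  del 230.9.155.0/24 (clear depth 24)

== LOOKUPS ==
["H0","H0","H0","H0","H0","H3","H3"]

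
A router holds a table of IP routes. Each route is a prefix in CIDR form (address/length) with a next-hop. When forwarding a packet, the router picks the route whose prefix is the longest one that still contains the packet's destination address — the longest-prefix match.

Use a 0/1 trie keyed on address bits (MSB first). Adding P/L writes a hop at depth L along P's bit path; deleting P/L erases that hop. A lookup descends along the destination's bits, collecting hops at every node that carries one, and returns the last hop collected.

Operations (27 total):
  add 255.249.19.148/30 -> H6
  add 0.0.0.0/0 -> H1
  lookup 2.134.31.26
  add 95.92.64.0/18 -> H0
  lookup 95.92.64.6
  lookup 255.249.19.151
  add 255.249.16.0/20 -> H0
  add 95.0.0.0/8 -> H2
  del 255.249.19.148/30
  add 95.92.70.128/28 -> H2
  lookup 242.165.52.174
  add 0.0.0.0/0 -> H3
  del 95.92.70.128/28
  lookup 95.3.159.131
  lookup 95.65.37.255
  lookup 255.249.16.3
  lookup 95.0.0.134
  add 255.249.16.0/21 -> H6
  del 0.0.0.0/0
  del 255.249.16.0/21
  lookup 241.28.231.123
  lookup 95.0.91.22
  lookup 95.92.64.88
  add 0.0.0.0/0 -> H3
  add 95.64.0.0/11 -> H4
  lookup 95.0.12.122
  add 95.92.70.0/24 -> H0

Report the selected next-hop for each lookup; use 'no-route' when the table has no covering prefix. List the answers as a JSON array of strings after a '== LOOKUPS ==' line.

Process each operation:
  + 255.249.19.148/30 (H6) depth=30
  + 0.0.0.0/0 (H1) depth=0
  Q 2.134.31.26: descend ε ; hops seen [H1] ; pick H1
  + 95.92.64.0/18 (H0) depth=18
  Q 95.92.64.6: descend 010111110101110001 ; hops seen [H1,H0] ; pick H0
  Q 255.249.19.151: descend 111111111111100100010011100101 ; hops seen [H1,H6] ; pick H6
  + 255.249.16.0/20 (H0) depth=20
  + 95.0.0.0/8 (H2) depth=8
  - 255.249.19.148/30 clear@30
  + 95.92.70.128/28 (H2) depth=28
  Q 242.165.52.174: descend 1111 ; hops seen [H1] ; pick H1
  + 0.0.0.0/0 (H3) depth=0
  - 95.92.70.128/28 clear@28
  Q 95.3.159.131: descend 010111110 ; hops seen [H3,H2] ; pick H2
  Q 95.65.37.255: descend 01011111010 ; hops seen [H3,H2] ; pick H2
  Q 255.249.16.3: descend 1111111111111001000100 ; hops seen [H3,H0] ; pick H0
  Q 95.0.0.134: descend 010111110 ; hops seen [H3,H2] ; pick H2
  + 255.249.16.0/21 (H6) depth=21
  - 0.0.0.0/0 clear@0
  - 255.249.16.0/21 clear@21
  Q 241.28.231.123: descend 1111 ; hops seen [∅] ; pick no-route
  Q 95.0.91.22: descend 010111110 ; hops seen [H2] ; pick H2
  Q 95.92.64.88: descend 010111110101110001000 ; hops seen [H2,H0] ; pick H0
  + 0.0.0.0/0 (H3) depth=0
  + 95.64.0.0/11 (H4) depth=11
  Q 95.0.12.122: descend 010111110 ; hops seen [H3,H2] ; pick H2
  + 95.92.70.0/24 (H0) depth=24

== LOOKUPS ==
["H1","H0","H6","H1","H2","H2","H0","H2","no-route","H2","H0","H2"]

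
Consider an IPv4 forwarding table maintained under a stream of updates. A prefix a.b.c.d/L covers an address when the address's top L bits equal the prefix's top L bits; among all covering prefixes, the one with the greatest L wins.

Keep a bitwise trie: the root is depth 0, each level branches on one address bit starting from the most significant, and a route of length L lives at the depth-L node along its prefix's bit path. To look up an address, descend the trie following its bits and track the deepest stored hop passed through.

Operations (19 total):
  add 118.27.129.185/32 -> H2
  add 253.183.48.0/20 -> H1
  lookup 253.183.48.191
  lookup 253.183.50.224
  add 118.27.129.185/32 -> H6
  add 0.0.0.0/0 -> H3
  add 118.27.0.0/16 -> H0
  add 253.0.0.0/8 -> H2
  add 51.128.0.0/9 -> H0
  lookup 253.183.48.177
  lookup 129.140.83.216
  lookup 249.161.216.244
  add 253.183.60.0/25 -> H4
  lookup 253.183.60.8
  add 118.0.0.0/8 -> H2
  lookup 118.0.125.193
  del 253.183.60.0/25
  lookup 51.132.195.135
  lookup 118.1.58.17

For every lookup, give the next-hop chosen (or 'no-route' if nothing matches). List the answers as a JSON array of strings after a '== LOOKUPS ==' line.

Trace:
  + 118.27.129.185/32 (H2) depth=32
  + 253.183.48.0/20 (H1) depth=20
  Q 253.183.48.191: descend 11111101101101110011 ; hops seen [H1] ; pick H1
  Q 253.183.50.224: descend 11111101101101110011 ; hops seen [H1] ; pick H1
  + 118.27.129.185/32 (H6) depth=32
  + 0.0.0.0/0 (H3) depth=0
  + 118.27.0.0/16 (H0) depth=16
  + 253.0.0.0/8 (H2) depth=8
  + 51.128.0.0/9 (H0) depth=9
  Q 253.183.48.177: descend 11111101101101110011 ; hops seen [H3,H2,H1] ; pick H1
  Q 129.140.83.216: descend 1 ; hops seen [H3] ; pick H3
  Q 249.161.216.244: descend 11111 ; hops seen [H3] ; pick H3
  + 253.183.60.0/25 (H4) depth=25
  Q 253.183.60.8: descend 1111110110110111001111000 ; hops seen [H3,H2,H1,H4] ; pick H4
  + 118.0.0.0/8 (H2) depth=8
  Q 118.0.125.193: descend 01110110000 ; hops seen [H3,H2] ; pick H2
  - 253.183.60.0/25 clear@25
  Q 51.132.195.135: descend 001100111 ; hops seen [H3,H0] ; pick H0
  Q 118.1.58.17: descend 01110110000 ; hops seen [H3,H2] ; pick H2

== LOOKUPS ==
["H1","H1","H1","H3","H3","H4","H2","H0","H2"]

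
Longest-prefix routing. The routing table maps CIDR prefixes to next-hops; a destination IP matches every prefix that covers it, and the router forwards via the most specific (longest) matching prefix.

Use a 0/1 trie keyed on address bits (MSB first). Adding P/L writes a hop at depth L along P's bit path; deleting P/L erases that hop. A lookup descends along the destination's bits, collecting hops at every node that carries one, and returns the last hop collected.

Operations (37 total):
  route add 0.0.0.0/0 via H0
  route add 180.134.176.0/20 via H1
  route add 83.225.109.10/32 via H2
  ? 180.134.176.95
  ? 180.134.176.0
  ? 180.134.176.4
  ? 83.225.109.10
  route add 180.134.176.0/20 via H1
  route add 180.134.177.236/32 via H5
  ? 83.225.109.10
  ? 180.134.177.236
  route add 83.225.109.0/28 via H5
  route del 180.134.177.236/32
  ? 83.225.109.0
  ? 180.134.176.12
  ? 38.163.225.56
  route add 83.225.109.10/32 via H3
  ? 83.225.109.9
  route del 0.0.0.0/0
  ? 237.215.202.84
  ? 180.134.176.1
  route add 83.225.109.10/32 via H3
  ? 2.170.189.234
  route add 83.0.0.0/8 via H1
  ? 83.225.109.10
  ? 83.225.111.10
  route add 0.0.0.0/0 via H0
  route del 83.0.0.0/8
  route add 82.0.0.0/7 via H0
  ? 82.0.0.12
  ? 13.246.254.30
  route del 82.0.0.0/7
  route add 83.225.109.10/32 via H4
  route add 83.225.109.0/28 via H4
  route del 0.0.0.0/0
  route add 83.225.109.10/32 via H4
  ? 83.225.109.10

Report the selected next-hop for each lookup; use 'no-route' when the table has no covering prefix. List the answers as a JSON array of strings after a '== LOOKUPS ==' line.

Apply in order:
  add 0.0.0.0/0 -> H0 at depth 0
  add 180.134.176.0/20 -> H1 at depth 20
  add 83.225.109.10/32 -> H2 at depth 32
  Q 180.134.176.95: descend 10110100100001101011 ; hops seen [H0,H1] ; pick H1
  Q 180.134.176.0: descend 10110100100001101011 ; hops seen [H0,H1] ; pick H1
  Q 180.134.176.4: descend 10110100100001101011 ; hops seen [H0,H1] ; pick H1
  Q 83.225.109.10: descend 01010011111000010110110100001010 ; hops seen [H0,H2] ; pick H2
  add 180.134.176.0/20 -> H1 at depth 20
  add 180.134.177.236/32 -> H5 at depth 32
  Q 83.225.109.10: descend 01010011111000010110110100001010 ; hops seen [H0,H2] ; pick H2
  Q 180.134.177.236: descend 10110100100001101011000111101100 ; hops seen [H0,H1,H5] ; pick H5
  add 83.225.109.0/28 -> H5 at depth 28
  del 180.134.177.236/32 (clear depth 32)
  Q 83.225.109.0: descend 0101001111100001011011010000 ; hops seen [H0,H5] ; pick H5
  Q 180.134.176.12: descend 10110100100001101011000 ; hops seen [H0,H1] ; pick H1
  Q 38.163.225.56: descend 0 ; hops seen [H0] ; pick H0
  add 83.225.109.10/32 -> H3 at depth 32
  Q 83.225.109.9: descend 010100111110000101101101000010 ; hops seen [H0,H5] ; pick H5
  del 0.0.0.0/0 (clear depth 0)
  Q 237.215.202.84: descend 1 ; hops seen [∅] ; pick no-route
  Q 180.134.176.1: descend 10110100100001101011000 ; hops seen [H1] ; pick H1
  add 83.225.109.10/32 -> H3 at depth 32
  Q 2.170.189.234: descend 0 ; hops seen [∅] ; pick no-route
  add 83.0.0.0/8 -> H1 at depth 8
  Q 83.225.109.10: descend 01010011111000010110110100001010 ; hops seen [H1,H5,H3] ; pick H3
  Q 83.225.111.10: descend 0101001111100001011011 ; hops seen [H1] ; pick H1
  add 0.0.0.0/0 -> H0 at depth 0
  del 83.0.0.0/8 (clear depth 8)
  add 82.0.0.0/7 -> H0 at depth 7
  Q 82.0.0.12: descend 0101001 ; hops seen [H0,H0] ; pick H0
  Q 13.246.254.30: descend 0 ; hops seen [H0] ; pick H0
  del 82.0.0.0/7 (clear depth 7)
  add 83.225.109.10/32 -> H4 at depth 32
  add 83.225.109.0/28 -> H4 at depth 28
  del 0.0.0.0/0 (clear depth 0)
  add 83.225.109.10/32 -> H4 at depth 32
  Q 83.225.109.10: descend 01010011111000010110110100001010 ; hops seen [H4,H4] ; pick H4

== LOOKUPS ==
["H1","H1","H1","H2","H2","H5","H5","H1","H0","H5","no-route","H1","no-route","H3","H1","H0","H0","H4"]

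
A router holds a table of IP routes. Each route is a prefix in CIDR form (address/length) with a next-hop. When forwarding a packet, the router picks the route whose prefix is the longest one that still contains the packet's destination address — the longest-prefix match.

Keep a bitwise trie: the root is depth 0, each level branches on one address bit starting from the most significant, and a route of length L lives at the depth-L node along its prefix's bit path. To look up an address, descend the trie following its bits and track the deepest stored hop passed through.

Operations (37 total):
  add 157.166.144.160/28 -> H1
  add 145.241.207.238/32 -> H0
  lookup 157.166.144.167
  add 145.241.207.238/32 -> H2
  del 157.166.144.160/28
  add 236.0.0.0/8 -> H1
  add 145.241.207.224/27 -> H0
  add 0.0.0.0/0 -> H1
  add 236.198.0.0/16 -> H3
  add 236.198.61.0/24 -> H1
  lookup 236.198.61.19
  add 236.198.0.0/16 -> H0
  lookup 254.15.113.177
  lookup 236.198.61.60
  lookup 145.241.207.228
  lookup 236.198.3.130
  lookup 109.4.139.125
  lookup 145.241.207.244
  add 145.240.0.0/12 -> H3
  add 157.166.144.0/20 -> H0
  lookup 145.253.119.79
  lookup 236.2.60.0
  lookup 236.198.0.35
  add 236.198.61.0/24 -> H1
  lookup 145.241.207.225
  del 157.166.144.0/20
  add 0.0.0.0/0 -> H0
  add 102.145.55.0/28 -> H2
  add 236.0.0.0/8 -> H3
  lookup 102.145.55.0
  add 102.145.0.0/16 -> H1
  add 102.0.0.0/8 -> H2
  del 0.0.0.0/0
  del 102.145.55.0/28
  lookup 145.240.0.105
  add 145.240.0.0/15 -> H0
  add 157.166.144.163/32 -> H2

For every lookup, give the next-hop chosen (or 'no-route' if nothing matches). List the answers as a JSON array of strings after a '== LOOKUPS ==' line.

Process each operation:
  + 157.166.144.160/28 (H1) depth=28
  + 145.241.207.238/32 (H0) depth=32
  Q 157.166.144.167: descend 1001110110100110100100001010 ; hops seen [H1] ; pick H1
  + 145.241.207.238/32 (H2) depth=32
  del 157.166.144.160/28 (clear depth 28)
  + 236.0.0.0/8 (H1) depth=8
  + 145.241.207.224/27 (H0) depth=27
  + 0.0.0.0/0 (H1) depth=0
  + 236.198.0.0/16 (H3) depth=16
  + 236.198.61.0/24 (H1) depth=24
  Q 236.198.61.19: descend 111011001100011000111101 ; hops seen [H1,H1,H3,H1] ; pick H1
  + 236.198.0.0/16 (H0) depth=16
  Q 254.15.113.177: descend 111 ; hops seen [H1] ; pick H1
  Q 236.198.61.60: descend 111011001100011000111101 ; hops seen [H1,H1,H0,H1] ; pick H1
  Q 145.241.207.228: descend 1001000111110001110011111110 ; hops seen [H1,H0] ; pick H0
  Q 236.198.3.130: descend 111011001100011000 ; hops seen [H1,H1,H0] ; pick H0
  Q 109.4.139.125: descend ε ; hops seen [H1] ; pick H1
  Q 145.241.207.244: descend 100100011111000111001111111 ; hops seen [H1,H0] ; pick H0
  + 145.240.0.0/12 (H3) depth=12
  + 157.166.144.0/20 (H0) depth=20
  Q 145.253.119.79: descend 100100011111 ; hops seen [H1,H3] ; pick H3
  Q 236.2.60.0: descend 11101100 ; hops seen [H1,H1] ; pick H1
  Q 236.198.0.35: descend 111011001100011000 ; hops seen [H1,H1,H0] ; pick H0
  + 236.198.61.0/24 (H1) depth=24
  Q 145.241.207.225: descend 1001000111110001110011111110 ; hops seen [H1,H3,H0] ; pick H0
  del 157.166.144.0/20 (clear depth 20)
  + 0.0.0.0/0 (H0) depth=0
  + 102.145.55.0/28 (H2) depth=28
  + 236.0.0.0/8 (H3) depth=8
  Q 102.145.55.0: descend 0110011010010001001101110000 ; hops seen [H0,H2] ; pick H2
  + 102.145.0.0/16 (H1) depth=16
  + 102.0.0.0/8 (H2) depth=8
  del 0.0.0.0/0 (clear depth 0)
  del 102.145.55.0/28 (clear depth 28)
  Q 145.240.0.105: descend 100100011111000 ; hops seen [H3] ; pick H3
  + 145.240.0.0/15 (H0) depth=15
  + 157.166.144.163/32 (H2) depth=32

== LOOKUPS ==
["H1","H1","H1","H1","H0","H0","H1","H0","H3","H1","H0","H0","H2","H3"]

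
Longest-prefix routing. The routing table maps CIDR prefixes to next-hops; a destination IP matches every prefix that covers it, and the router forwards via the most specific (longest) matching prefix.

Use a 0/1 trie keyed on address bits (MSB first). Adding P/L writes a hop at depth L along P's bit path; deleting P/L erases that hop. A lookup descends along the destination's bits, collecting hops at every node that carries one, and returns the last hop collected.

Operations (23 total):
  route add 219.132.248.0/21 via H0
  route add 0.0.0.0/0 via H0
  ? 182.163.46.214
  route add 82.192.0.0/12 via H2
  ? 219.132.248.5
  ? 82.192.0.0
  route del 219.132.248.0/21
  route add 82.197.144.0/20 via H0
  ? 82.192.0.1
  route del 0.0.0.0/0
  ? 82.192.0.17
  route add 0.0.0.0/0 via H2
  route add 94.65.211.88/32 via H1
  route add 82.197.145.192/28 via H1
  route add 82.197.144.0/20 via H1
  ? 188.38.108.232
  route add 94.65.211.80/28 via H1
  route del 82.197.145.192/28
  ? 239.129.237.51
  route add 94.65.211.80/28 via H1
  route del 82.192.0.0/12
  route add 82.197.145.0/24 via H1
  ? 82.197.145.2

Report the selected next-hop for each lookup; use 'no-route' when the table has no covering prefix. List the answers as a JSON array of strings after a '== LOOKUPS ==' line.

Process each operation:
  add 219.132.248.0/21 -> H0 at depth 21
  add 0.0.0.0/0 -> H0 at depth 0
  ? 182.163.46.214  path d0:H0→d1:-  best=H0
  add 82.192.0.0/12 -> H2 at depth 12
  ? 219.132.248.5  path d0:H0→d1:-→d2:-→d3:-→d4:-→d5:-→d6:-→d7:-→d8:-→d9:-→d10:-→d11:-→d12:-→d13:-→d14:-→d15:-→d16:-→d17:-→d18:-→d19:-→d20:-→d21:H0  best=H0
  ? 82.192.0.0  path d0:H0→d1:-→d2:-→d3:-→d4:-→d5:-→d6:-→d7:-→d8:-→d9:-→d10:-→d11:-→d12:H2  best=H2
  del 219.132.248.0/21 (clear depth 21)
  add 82.197.144.0/20 -> H0 at depth 20
  ? 82.192.0.1  path d0:H0→d1:-→d2:-→d3:-→d4:-→d5:-→d6:-→d7:-→d8:-→d9:-→d10:-→d11:-→d12:H2→d13:-  best=H2
  del 0.0.0.0/0 (clear depth 0)
  ? 82.192.0.17  path d0:-→d1:-→d2:-→d3:-→d4:-→d5:-→d6:-→d7:-→d8:-→d9:-→d10:-→d11:-→d12:H2→d13:-  best=H2
  add 0.0.0.0/0 -> H2 at depth 0
  add 94.65.211.88/32 -> H1 at depth 32
  add 82.197.145.192/28 -> H1 at depth 28
  add 82.197.144.0/20 -> H1 at depth 20
  ? 188.38.108.232  path d0:H2→d1:-  best=H2
  add 94.65.211.80/28 -> H1 at depth 28
  del 82.197.145.192/28 (clear depth 28)
  ? 239.129.237.51  path d0:H2→d1:-→d2:-  best=H2
  add 94.65.211.80/28 -> H1 at depth 28
  del 82.192.0.0/12 (clear depth 12)
  add 82.197.145.0/24 -> H1 at depth 24
  ? 82.197.145.2  path d0:H2→d1:-→d2:-→d3:-→d4:-→d5:-→d6:-→d7:-→d8:-→d9:-→d10:-→d11:-→d12:-→d13:-→d14:-→d15:-→d16:-→d17:-→d18:-→d19:-→d20:H1→d21:-→d22:-→d23:-→d24:H1  best=H1

== LOOKUPS ==
["H0","H0","H2","H2","H2","H2","H2","H1"]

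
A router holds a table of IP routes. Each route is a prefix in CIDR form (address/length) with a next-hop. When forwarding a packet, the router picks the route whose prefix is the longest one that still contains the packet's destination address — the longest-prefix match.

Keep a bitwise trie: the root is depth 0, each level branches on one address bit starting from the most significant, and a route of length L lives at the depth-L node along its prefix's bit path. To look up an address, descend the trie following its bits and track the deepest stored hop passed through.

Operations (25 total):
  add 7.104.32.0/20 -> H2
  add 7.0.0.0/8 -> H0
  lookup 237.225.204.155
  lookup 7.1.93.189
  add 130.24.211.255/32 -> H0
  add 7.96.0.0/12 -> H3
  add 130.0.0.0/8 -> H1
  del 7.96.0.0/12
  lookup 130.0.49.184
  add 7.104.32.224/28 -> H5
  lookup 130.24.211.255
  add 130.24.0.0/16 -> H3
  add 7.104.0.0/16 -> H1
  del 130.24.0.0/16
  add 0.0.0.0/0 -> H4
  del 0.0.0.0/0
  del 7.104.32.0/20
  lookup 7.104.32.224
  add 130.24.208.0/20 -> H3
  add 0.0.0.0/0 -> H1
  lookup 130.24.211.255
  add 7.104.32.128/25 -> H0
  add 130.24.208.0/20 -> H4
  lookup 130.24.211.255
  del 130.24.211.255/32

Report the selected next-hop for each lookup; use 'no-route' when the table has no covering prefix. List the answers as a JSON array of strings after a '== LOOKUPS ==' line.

Process each operation:
  add 7.104.32.0/20 -> H2 at depth 20
  add 7.0.0.0/8 -> H0 at depth 8
  Q 237.225.204.155: descend ε ; hops seen [∅] ; pick no-route
  Q 7.1.93.189: descend 000001110 ; hops seen [H0] ; pick H0
  add 130.24.211.255/32 -> H0 at depth 32
  add 7.96.0.0/12 -> H3 at depth 12
  add 130.0.0.0/8 -> H1 at depth 8
  del 7.96.0.0/12 (clear depth 12)
  Q 130.0.49.184: descend 10000010000 ; hops seen [H1] ; pick H1
  add 7.104.32.224/28 -> H5 at depth 28
  Q 130.24.211.255: descend 10000010000110001101001111111111 ; hops seen [H1,H0] ; pick H0
  add 130.24.0.0/16 -> H3 at depth 16
  add 7.104.0.0/16 -> H1 at depth 16
  del 130.24.0.0/16 (clear depth 16)
  add 0.0.0.0/0 -> H4 at depth 0
  del 0.0.0.0/0 (clear depth 0)
  del 7.104.32.0/20 (clear depth 20)
  Q 7.104.32.224: descend 0000011101101000001000001110 ; hops seen [H0,H1,H5] ; pick H5
  add 130.24.208.0/20 -> H3 at depth 20
  add 0.0.0.0/0 -> H1 at depth 0
  Q 130.24.211.255: descend 10000010000110001101001111111111 ; hops seen [H1,H1,H3,H0] ; pick H0
  add 7.104.32.128/25 -> H0 at depth 25
  add 130.24.208.0/20 -> H4 at depth 20
  Q 130.24.211.255: descend 10000010000110001101001111111111 ; hops seen [H1,H1,H4,H0] ; pick H0
  del 130.24.211.255/32 (clear depth 32)

== LOOKUPS ==
["no-route","H0","H1","H0","H5","H0","H0"]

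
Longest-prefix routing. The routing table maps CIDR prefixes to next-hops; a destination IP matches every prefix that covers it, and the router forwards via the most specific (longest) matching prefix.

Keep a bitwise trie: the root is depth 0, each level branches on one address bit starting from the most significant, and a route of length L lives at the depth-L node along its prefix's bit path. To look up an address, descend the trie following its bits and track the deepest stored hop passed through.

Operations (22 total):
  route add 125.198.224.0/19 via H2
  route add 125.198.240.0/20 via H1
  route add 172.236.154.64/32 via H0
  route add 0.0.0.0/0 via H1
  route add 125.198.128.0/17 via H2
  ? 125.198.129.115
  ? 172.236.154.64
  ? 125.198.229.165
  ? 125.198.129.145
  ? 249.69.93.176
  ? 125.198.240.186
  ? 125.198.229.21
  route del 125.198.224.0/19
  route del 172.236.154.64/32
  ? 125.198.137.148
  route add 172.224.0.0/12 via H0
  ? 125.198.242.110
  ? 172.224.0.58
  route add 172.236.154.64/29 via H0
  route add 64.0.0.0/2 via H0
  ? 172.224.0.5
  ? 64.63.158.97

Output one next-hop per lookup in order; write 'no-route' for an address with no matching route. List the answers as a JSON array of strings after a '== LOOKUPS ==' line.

Apply in order:
  + 125.198.224.0/19 (H2) depth=19
  + 125.198.240.0/20 (H1) depth=20
  + 172.236.154.64/32 (H0) depth=32
  + 0.0.0.0/0 (H1) depth=0
  + 125.198.128.0/17 (H2) depth=17
  ? 125.198.129.115  path d0:H1→d1:-→d2:-→d3:-→d4:-→d5:-→d6:-→d7:-→d8:-→d9:-→d10:-→d11:-→d12:-→d13:-→d14:-→d15:-→d16:-→d17:H2  best=H2
  ? 172.236.154.64  path d0:H1→d1:-→d2:-→d3:-→d4:-→d5:-→d6:-→d7:-→d8:-→d9:-→d10:-→d11:-→d12:-→d13:-→d14:-→d15:-→d16:-→d17:-→d18:-→d19:-→d20:-→d21:-→d22:-→d23:-→d24:-→d25:-→d26:-→d27:-→d28:-→d29:-→d30:-→d31:-→d32:H0  best=H0
  ? 125.198.229.165  path d0:H1→d1:-→d2:-→d3:-→d4:-→d5:-→d6:-→d7:-→d8:-→d9:-→d10:-→d11:-→d12:-→d13:-→d14:-→d15:-→d16:-→d17:H2→d18:-→d19:H2  best=H2
  ? 125.198.129.145  path d0:H1→d1:-→d2:-→d3:-→d4:-→d5:-→d6:-→d7:-→d8:-→d9:-→d10:-→d11:-→d12:-→d13:-→d14:-→d15:-→d16:-→d17:H2  best=H2
  ? 249.69.93.176  path d0:H1→d1:-  best=H1
  ? 125.198.240.186  path d0:H1→d1:-→d2:-→d3:-→d4:-→d5:-→d6:-→d7:-→d8:-→d9:-→d10:-→d11:-→d12:-→d13:-→d14:-→d15:-→d16:-→d17:H2→d18:-→d19:H2→d20:H1  best=H1
  ? 125.198.229.21  path d0:H1→d1:-→d2:-→d3:-→d4:-→d5:-→d6:-→d7:-→d8:-→d9:-→d10:-→d11:-→d12:-→d13:-→d14:-→d15:-→d16:-→d17:H2→d18:-→d19:H2  best=H2
  del 125.198.224.0/19 (clear depth 19)
  del 172.236.154.64/32 (clear depth 32)
  ? 125.198.137.148  path d0:H1→d1:-→d2:-→d3:-→d4:-→d5:-→d6:-→d7:-→d8:-→d9:-→d10:-→d11:-→d12:-→d13:-→d14:-→d15:-→d16:-→d17:H2  best=H2
  + 172.224.0.0/12 (H0) depth=12
  ? 125.198.242.110  path d0:H1→d1:-→d2:-→d3:-→d4:-→d5:-→d6:-→d7:-→d8:-→d9:-→d10:-→d11:-→d12:-→d13:-→d14:-→d15:-→d16:-→d17:H2→d18:-→d19:-→d20:H1  best=H1
  ? 172.224.0.58  path d0:H1→d1:-→d2:-→d3:-→d4:-→d5:-→d6:-→d7:-→d8:-→d9:-→d10:-→d11:-→d12:H0  best=H0
  + 172.236.154.64/29 (H0) depth=29
  + 64.0.0.0/2 (H0) depth=2
  ? 172.224.0.5  path d0:H1→d1:-→d2:-→d3:-→d4:-→d5:-→d6:-→d7:-→d8:-→d9:-→d10:-→d11:-→d12:H0  best=H0
  ? 64.63.158.97  path d0:H1→d1:-→d2:H0  best=H0

== LOOKUPS ==
["H2","H0","H2","H2","H1","H1","H2","H2","H1","H0","H0","H0"]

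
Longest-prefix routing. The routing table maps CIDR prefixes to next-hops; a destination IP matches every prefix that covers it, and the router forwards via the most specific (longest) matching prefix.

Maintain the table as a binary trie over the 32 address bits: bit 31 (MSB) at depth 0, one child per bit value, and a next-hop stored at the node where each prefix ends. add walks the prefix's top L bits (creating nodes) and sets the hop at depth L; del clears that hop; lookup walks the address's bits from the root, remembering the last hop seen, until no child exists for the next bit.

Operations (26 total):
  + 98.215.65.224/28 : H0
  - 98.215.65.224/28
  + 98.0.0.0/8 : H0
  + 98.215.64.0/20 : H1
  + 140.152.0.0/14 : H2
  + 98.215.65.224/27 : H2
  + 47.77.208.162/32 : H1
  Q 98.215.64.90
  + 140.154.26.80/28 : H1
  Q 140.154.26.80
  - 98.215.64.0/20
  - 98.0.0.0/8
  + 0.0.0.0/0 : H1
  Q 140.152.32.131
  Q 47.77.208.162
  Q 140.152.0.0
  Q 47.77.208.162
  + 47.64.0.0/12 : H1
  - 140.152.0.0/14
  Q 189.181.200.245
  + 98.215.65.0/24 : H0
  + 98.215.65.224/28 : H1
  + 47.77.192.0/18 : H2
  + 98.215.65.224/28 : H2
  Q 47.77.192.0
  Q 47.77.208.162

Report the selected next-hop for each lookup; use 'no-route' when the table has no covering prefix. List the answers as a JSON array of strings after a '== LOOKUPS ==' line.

Trace:
  add 98.215.65.224/28 -> H0 at depth 28
  - 98.215.65.224/28 clear@28
  add 98.0.0.0/8 -> H0 at depth 8
  add 98.215.64.0/20 -> H1 at depth 20
  add 140.152.0.0/14 -> H2 at depth 14
  add 98.215.65.224/27 -> H2 at depth 27
  add 47.77.208.162/32 -> H1 at depth 32
  Q 98.215.64.90: descend 01100010110101110100000 ; hops seen [H0,H1] ; pick H1
  add 140.154.26.80/28 -> H1 at depth 28
  Q 140.154.26.80: descend 1000110010011010000110100101 ; hops seen [H2,H1] ; pick H1
  - 98.215.64.0/20 clear@20
  - 98.0.0.0/8 clear@8
  add 0.0.0.0/0 -> H1 at depth 0
  Q 140.152.32.131: descend 10001100100110 ; hops seen [H1,H2] ; pick H2
  Q 47.77.208.162: descend 00101111010011011101000010100010 ; hops seen [H1,H1] ; pick H1
  Q 140.152.0.0: descend 10001100100110 ; hops seen [H1,H2] ; pick H2
  Q 47.77.208.162: descend 00101111010011011101000010100010 ; hops seen [H1,H1] ; pick H1
  add 47.64.0.0/12 -> H1 at depth 12
  - 140.152.0.0/14 clear@14
  Q 189.181.200.245: descend 10 ; hops seen [H1] ; pick H1
  add 98.215.65.0/24 -> H0 at depth 24
  add 98.215.65.224/28 -> H1 at depth 28
  add 47.77.192.0/18 -> H2 at depth 18
  add 98.215.65.224/28 -> H2 at depth 28
  Q 47.77.192.0: descend 0010111101001101110 ; hops seen [H1,H1,H2] ; pick H2
  Q 47.77.208.162: descend 00101111010011011101000010100010 ; hops seen [H1,H1,H2,H1] ; pick H1

== LOOKUPS ==
["H1","H1","H2","H1","H2","H1","H1","H2","H1"]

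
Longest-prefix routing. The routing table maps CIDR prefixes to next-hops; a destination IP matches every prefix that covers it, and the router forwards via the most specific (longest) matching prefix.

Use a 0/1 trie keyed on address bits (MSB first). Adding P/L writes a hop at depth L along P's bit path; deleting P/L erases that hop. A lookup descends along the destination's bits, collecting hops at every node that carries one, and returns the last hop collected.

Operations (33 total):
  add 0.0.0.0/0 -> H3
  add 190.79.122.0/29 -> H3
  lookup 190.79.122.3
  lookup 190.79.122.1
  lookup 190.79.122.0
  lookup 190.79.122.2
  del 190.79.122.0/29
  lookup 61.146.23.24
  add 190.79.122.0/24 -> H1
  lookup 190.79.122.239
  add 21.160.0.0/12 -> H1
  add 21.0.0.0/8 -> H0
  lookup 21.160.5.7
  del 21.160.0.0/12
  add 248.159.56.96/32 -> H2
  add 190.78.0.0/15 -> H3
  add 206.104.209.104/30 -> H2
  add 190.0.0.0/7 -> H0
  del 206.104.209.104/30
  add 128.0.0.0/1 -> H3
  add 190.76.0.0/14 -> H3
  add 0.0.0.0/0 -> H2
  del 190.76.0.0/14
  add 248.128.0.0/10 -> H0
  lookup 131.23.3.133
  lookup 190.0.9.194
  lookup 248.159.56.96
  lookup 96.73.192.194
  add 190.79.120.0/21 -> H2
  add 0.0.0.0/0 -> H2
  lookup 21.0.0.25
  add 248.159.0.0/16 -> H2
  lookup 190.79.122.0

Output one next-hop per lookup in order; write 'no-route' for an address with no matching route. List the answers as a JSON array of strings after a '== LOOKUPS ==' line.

Process each operation:
  add 0.0.0.0/0 -> H3 at depth 0
  add 190.79.122.0/29 -> H3 at depth 29
  ? 190.79.122.3  path d0:H3→d1:-→d2:-→d3:-→d4:-→d5:-→d6:-→d7:-→d8:-→d9:-→d10:-→d11:-→d12:-→d13:-→d14:-→d15:-→d16:-→d17:-→d18:-→d19:-→d20:-→d21:-→d22:-→d23:-→d24:-→d25:-→d26:-→d27:-→d28:-→d29:H3  best=H3
  ? 190.79.122.1  path d0:H3→d1:-→d2:-→d3:-→d4:-→d5:-→d6:-→d7:-→d8:-→d9:-→d10:-→d11:-→d12:-→d13:-→d14:-→d15:-→d16:-→d17:-→d18:-→d19:-→d20:-→d21:-→d22:-→d23:-→d24:-→d25:-→d26:-→d27:-→d28:-→d29:H3  best=H3
  ? 190.79.122.0  path d0:H3→d1:-→d2:-→d3:-→d4:-→d5:-→d6:-→d7:-→d8:-→d9:-→d10:-→d11:-→d12:-→d13:-→d14:-→d15:-→d16:-→d17:-→d18:-→d19:-→d20:-→d21:-→d22:-→d23:-→d24:-→d25:-→d26:-→d27:-→d28:-→d29:H3  best=H3
  ? 190.79.122.2  path d0:H3→d1:-→d2:-→d3:-→d4:-→d5:-→d6:-→d7:-→d8:-→d9:-→d10:-→d11:-→d12:-→d13:-→d14:-→d15:-→d16:-→d17:-→d18:-→d19:-→d20:-→d21:-→d22:-→d23:-→d24:-→d25:-→d26:-→d27:-→d28:-→d29:H3  best=H3
  - 190.79.122.0/29 clear@29
  ? 61.146.23.24  path d0:H3  best=H3
  add 190.79.122.0/24 -> H1 at depth 24
  ? 190.79.122.239  path d0:H3→d1:-→d2:-→d3:-→d4:-→d5:-→d6:-→d7:-→d8:-→d9:-→d10:-→d11:-→d12:-→d13:-→d14:-→d15:-→d16:-→d17:-→d18:-→d19:-→d20:-→d21:-→d22:-→d23:-→d24:H1  best=H1
  add 21.160.0.0/12 -> H1 at depth 12
  add 21.0.0.0/8 -> H0 at depth 8
  ? 21.160.5.7  path d0:H3→d1:-→d2:-→d3:-→d4:-→d5:-→d6:-→d7:-→d8:H0→d9:-→d10:-→d11:-→d12:H1  best=H1
  - 21.160.0.0/12 clear@12
  add 248.159.56.96/32 -> H2 at depth 32
  add 190.78.0.0/15 -> H3 at depth 15
  add 206.104.209.104/30 -> H2 at depth 30
  add 190.0.0.0/7 -> H0 at depth 7
  - 206.104.209.104/30 clear@30
  add 128.0.0.0/1 -> H3 at depth 1
  add 190.76.0.0/14 -> H3 at depth 14
  add 0.0.0.0/0 -> H2 at depth 0
  - 190.76.0.0/14 clear@14
  add 248.128.0.0/10 -> H0 at depth 10
  ? 131.23.3.133  path d0:H2→d1:H3→d2:-  best=H3
  ? 190.0.9.194  path d0:H2→d1:H3→d2:-→d3:-→d4:-→d5:-→d6:-→d7:H0→d8:-→d9:-  best=H0
  ? 248.159.56.96  path d0:H2→d1:H3→d2:-→d3:-→d4:-→d5:-→d6:-→d7:-→d8:-→d9:-→d10:H0→d11:-→d12:-→d13:-→d14:-→d15:-→d16:-→d17:-→d18:-→d19:-→d20:-→d21:-→d22:-→d23:-→d24:-→d25:-→d26:-→d27:-→d28:-→d29:-→d30:-→d31:-→d32:H2  best=H2
  ? 96.73.192.194  path d0:H2→d1:-  best=H2
  add 190.79.120.0/21 -> H2 at depth 21
  add 0.0.0.0/0 -> H2 at depth 0
  ? 21.0.0.25  path d0:H2→d1:-→d2:-→d3:-→d4:-→d5:-→d6:-→d7:-→d8:H0  best=H0
  add 248.159.0.0/16 -> H2 at depth 16
  ? 190.79.122.0  path d0:H2→d1:H3→d2:-→d3:-→d4:-→d5:-→d6:-→d7:H0→d8:-→d9:-→d10:-→d11:-→d12:-→d13:-→d14:-→d15:H3→d16:-→d17:-→d18:-→d19:-→d20:-→d21:H2→d22:-→d23:-→d24:H1→d25:-→d26:-→d27:-→d28:-→d29:-  best=H1

== LOOKUPS ==
["H3","H3","H3","H3","H3","H1","H1","H3","H0","H2","H2","H0","H1"]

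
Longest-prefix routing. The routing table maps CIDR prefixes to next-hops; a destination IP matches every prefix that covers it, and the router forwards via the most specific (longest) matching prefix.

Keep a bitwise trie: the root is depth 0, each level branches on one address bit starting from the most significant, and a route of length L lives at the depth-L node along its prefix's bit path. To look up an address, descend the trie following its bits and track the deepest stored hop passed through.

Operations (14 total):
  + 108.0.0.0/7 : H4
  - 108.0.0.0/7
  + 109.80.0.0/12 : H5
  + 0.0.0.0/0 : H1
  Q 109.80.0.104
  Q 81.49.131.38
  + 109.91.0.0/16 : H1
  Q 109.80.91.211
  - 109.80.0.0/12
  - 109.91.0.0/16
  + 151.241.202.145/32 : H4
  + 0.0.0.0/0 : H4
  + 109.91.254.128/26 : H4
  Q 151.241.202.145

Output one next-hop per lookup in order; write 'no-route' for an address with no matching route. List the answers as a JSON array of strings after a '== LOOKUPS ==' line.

Trace:
  + 108.0.0.0/7 (H4) depth=7
  del 108.0.0.0/7 (clear depth 7)
  + 109.80.0.0/12 (H5) depth=12
  + 0.0.0.0/0 (H1) depth=0
  ? 109.80.0.104  path d0:H1→d1:-→d2:-→d3:-→d4:-→d5:-→d6:-→d7:-→d8:-→d9:-→d10:-→d11:-→d12:H5  best=H5
  ? 81.49.131.38  path d0:H1→d1:-→d2:-  best=H1
  + 109.91.0.0/16 (H1) depth=16
  ? 109.80.91.211  path d0:H1→d1:-→d2:-→d3:-→d4:-→d5:-→d6:-→d7:-→d8:-→d9:-→d10:-→d11:-→d12:H5  best=H5
  del 109.80.0.0/12 (clear depth 12)
  del 109.91.0.0/16 (clear depth 16)
  + 151.241.202.145/32 (H4) depth=32
  + 0.0.0.0/0 (H4) depth=0
  + 109.91.254.128/26 (H4) depth=26
  ? 151.241.202.145  path d0:H4→d1:-→d2:-→d3:-→d4:-→d5:-→d6:-→d7:-→d8:-→d9:-→d10:-→d11:-→d12:-→d13:-→d14:-→d15:-→d16:-→d17:-→d18:-→d19:-→d20:-→d21:-→d22:-→d23:-→d24:-→d25:-→d26:-→d27:-→d28:-→d29:-→d30:-→d31:-→d32:H4  best=H4

== LOOKUPS ==
["H5","H1","H5","H4"]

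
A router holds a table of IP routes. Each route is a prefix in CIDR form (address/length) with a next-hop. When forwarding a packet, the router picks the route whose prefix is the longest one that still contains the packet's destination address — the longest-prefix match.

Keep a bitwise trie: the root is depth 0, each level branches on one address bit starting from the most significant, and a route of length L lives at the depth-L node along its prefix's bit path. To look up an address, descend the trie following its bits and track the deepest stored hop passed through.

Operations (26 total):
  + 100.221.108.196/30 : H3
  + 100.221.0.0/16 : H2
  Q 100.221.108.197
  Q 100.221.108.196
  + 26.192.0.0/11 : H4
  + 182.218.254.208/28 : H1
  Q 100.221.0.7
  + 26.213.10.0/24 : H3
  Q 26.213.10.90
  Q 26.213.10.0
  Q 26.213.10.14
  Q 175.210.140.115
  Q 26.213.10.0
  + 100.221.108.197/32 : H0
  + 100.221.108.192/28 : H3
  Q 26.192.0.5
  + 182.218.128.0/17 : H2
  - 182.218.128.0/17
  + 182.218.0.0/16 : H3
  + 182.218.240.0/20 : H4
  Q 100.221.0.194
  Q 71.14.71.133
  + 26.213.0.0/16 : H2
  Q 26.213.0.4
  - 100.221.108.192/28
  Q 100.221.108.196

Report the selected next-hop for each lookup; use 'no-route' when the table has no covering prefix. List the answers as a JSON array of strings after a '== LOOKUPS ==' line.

Process each operation:
  add 100.221.108.196/30 -> H3 at depth 30
  add 100.221.0.0/16 -> H2 at depth 16
  ? 100.221.108.197  path d0:-→d1:-→d2:-→d3:-→d4:-→d5:-→d6:-→d7:-→d8:-→d9:-→d10:-→d11:-→d12:-→d13:-→d14:-→d15:-→d16:H2→d17:-→d18:-→d19:-→d20:-→d21:-→d22:-→d23:-→d24:-→d25:-→d26:-→d27:-→d28:-→d29:-→d30:H3  best=H3
  ? 100.221.108.196  path d0:-→d1:-→d2:-→d3:-→d4:-→d5:-→d6:-→d7:-→d8:-→d9:-→d10:-→d11:-→d12:-→d13:-→d14:-→d15:-→d16:H2→d17:-→d18:-→d19:-→d20:-→d21:-→d22:-→d23:-→d24:-→d25:-→d26:-→d27:-→d28:-→d29:-→d30:H3  best=H3
  add 26.192.0.0/11 -> H4 at depth 11
  add 182.218.254.208/28 -> H1 at depth 28
  ? 100.221.0.7  path d0:-→d1:-→d2:-→d3:-→d4:-→d5:-→d6:-→d7:-→d8:-→d9:-→d10:-→d11:-→d12:-→d13:-→d14:-→d15:-→d16:H2→d17:-  best=H2
  add 26.213.10.0/24 -> H3 at depth 24
  ? 26.213.10.90  path d0:-→d1:-→d2:-→d3:-→d4:-→d5:-→d6:-→d7:-→d8:-→d9:-→d10:-→d11:H4→d12:-→d13:-→d14:-→d15:-→d16:-→d17:-→d18:-→d19:-→d20:-→d21:-→d22:-→d23:-→d24:H3  best=H3
  ? 26.213.10.0  path d0:-→d1:-→d2:-→d3:-→d4:-→d5:-→d6:-→d7:-→d8:-→d9:-→d10:-→d11:H4→d12:-→d13:-→d14:-→d15:-→d16:-→d17:-→d18:-→d19:-→d20:-→d21:-→d22:-→d23:-→d24:H3  best=H3
  ? 26.213.10.14  path d0:-→d1:-→d2:-→d3:-→d4:-→d5:-→d6:-→d7:-→d8:-→d9:-→d10:-→d11:H4→d12:-→d13:-→d14:-→d15:-→d16:-→d17:-→d18:-→d19:-→d20:-→d21:-→d22:-→d23:-→d24:H3  best=H3
  ? 175.210.140.115  path d0:-→d1:-→d2:-→d3:-  best=no-route
  ? 26.213.10.0  path d0:-→d1:-→d2:-→d3:-→d4:-→d5:-→d6:-→d7:-→d8:-→d9:-→d10:-→d11:H4→d12:-→d13:-→d14:-→d15:-→d16:-→d17:-→d18:-→d19:-→d20:-→d21:-→d22:-→d23:-→d24:H3  best=H3
  add 100.221.108.197/32 -> H0 at depth 32
  add 100.221.108.192/28 -> H3 at depth 28
  ? 26.192.0.5  path d0:-→d1:-→d2:-→d3:-→d4:-→d5:-→d6:-→d7:-→d8:-→d9:-→d10:-→d11:H4  best=H4
  add 182.218.128.0/17 -> H2 at depth 17
  - 182.218.128.0/17 clear@17
  add 182.218.0.0/16 -> H3 at depth 16
  add 182.218.240.0/20 -> H4 at depth 20
  ? 100.221.0.194  path d0:-→d1:-→d2:-→d3:-→d4:-→d5:-→d6:-→d7:-→d8:-→d9:-→d10:-→d11:-→d12:-→d13:-→d14:-→d15:-→d16:H2→d17:-  best=H2
  ? 71.14.71.133  path d0:-→d1:-→d2:-  best=no-route
  add 26.213.0.0/16 -> H2 at depth 16
  ? 26.213.0.4  path d0:-→d1:-→d2:-→d3:-→d4:-→d5:-→d6:-→d7:-→d8:-→d9:-→d10:-→d11:H4→d12:-→d13:-→d14:-→d15:-→d16:H2→d17:-→d18:-→d19:-→d20:-  best=H2
  - 100.221.108.192/28 clear@28
  ? 100.221.108.196  path d0:-→d1:-→d2:-→d3:-→d4:-→d5:-→d6:-→d7:-→d8:-→d9:-→d10:-→d11:-→d12:-→d13:-→d14:-→d15:-→d16:H2→d17:-→d18:-→d19:-→d20:-→d21:-→d22:-→d23:-→d24:-→d25:-→d26:-→d27:-→d28:-→d29:-→d30:H3→d31:-  best=H3

== LOOKUPS ==
["H3","H3","H2","H3","H3","H3","no-route","H3","H4","H2","no-route","H2","H3"]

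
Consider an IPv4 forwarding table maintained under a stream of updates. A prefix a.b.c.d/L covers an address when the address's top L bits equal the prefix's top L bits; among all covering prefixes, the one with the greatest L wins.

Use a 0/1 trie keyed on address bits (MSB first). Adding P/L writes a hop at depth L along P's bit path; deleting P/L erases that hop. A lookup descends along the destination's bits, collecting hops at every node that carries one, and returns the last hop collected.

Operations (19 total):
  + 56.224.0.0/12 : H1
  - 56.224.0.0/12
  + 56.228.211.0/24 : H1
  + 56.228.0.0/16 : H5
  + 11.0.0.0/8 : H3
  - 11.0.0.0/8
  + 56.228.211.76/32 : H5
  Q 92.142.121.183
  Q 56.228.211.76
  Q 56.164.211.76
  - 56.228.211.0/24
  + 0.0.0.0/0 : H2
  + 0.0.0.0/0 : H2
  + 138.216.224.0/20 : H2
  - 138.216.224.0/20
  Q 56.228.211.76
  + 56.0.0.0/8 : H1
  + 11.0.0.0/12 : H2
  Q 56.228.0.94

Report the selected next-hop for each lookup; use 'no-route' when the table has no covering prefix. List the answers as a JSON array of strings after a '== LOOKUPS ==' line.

Trace:
  + 56.224.0.0/12 (H1) depth=12
  - 56.224.0.0/12 clear@12
  + 56.228.211.0/24 (H1) depth=24
  + 56.228.0.0/16 (H5) depth=16
  + 11.0.0.0/8 (H3) depth=8
  - 11.0.0.0/8 clear@8
  + 56.228.211.76/32 (H5) depth=32
  Q 92.142.121.183: descend 0 ; hops seen [∅] ; pick no-route
  Q 56.228.211.76: descend 00111000111001001101001101001100 ; hops seen [H5,H1,H5] ; pick H5
  Q 56.164.211.76: descend 001110001 ; hops seen [∅] ; pick no-route
  - 56.228.211.0/24 clear@24
  + 0.0.0.0/0 (H2) depth=0
  + 0.0.0.0/0 (H2) depth=0
  + 138.216.224.0/20 (H2) depth=20
  - 138.216.224.0/20 clear@20
  Q 56.228.211.76: descend 00111000111001001101001101001100 ; hops seen [H2,H5,H5] ; pick H5
  + 56.0.0.0/8 (H1) depth=8
  + 11.0.0.0/12 (H2) depth=12
  Q 56.228.0.94: descend 0011100011100100 ; hops seen [H2,H1,H5] ; pick H5

== LOOKUPS ==
["no-route","H5","no-route","H5","H5"]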